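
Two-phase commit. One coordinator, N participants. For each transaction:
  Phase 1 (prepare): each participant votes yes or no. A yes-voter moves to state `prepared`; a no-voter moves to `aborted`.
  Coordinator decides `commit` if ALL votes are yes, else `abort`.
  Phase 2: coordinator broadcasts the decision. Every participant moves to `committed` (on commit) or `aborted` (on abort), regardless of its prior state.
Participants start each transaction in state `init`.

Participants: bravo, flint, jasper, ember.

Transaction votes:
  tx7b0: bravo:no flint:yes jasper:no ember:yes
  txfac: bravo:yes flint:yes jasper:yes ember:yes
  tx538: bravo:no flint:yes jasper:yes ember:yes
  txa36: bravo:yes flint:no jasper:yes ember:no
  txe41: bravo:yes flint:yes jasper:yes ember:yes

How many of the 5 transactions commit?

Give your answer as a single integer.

tx7b0: no from bravo, jasper -> abort (commits=0)
txfac: all yes -> commit (commits=1)
tx538: no from bravo -> abort (commits=1)
txa36: no from flint, ember -> abort (commits=1)
txe41: all yes -> commit (commits=2)

Answer: 2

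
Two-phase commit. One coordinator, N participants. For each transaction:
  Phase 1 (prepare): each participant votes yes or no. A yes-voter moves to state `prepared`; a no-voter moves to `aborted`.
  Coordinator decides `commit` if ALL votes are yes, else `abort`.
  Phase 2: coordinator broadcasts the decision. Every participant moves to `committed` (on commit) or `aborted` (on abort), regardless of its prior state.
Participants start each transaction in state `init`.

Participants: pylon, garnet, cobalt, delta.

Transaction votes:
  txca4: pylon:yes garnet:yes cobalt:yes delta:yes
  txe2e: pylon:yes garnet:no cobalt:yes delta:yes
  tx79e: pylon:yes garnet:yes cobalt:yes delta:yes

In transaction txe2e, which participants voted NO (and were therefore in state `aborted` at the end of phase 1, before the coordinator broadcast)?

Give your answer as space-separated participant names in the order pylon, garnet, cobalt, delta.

Answer: garnet

Derivation:
Txn txe2e phase 1: pylon yes -> prepared; garnet no -> aborted; cobalt yes -> prepared; delta yes -> prepared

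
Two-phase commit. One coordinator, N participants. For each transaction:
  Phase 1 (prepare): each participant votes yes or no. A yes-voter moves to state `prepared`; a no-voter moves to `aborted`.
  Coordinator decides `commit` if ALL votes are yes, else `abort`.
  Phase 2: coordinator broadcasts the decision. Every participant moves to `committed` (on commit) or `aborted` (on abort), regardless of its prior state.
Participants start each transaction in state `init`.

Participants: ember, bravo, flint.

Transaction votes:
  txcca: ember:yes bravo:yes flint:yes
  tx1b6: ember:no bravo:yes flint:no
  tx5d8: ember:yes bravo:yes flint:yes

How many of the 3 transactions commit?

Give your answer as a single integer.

Answer: 2

Derivation:
txcca: all yes -> commit (commits=1)
tx1b6: no from ember, flint -> abort (commits=1)
tx5d8: all yes -> commit (commits=2)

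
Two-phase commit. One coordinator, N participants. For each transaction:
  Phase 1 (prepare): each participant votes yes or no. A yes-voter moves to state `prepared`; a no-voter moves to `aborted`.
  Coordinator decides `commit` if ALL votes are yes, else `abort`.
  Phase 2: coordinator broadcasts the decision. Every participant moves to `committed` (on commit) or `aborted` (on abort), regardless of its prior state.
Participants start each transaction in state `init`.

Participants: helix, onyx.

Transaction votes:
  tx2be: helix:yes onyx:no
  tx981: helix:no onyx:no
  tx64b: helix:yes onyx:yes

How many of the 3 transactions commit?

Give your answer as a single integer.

Answer: 1

Derivation:
tx2be: no from onyx -> abort (commits=0)
tx981: no from helix, onyx -> abort (commits=0)
tx64b: all yes -> commit (commits=1)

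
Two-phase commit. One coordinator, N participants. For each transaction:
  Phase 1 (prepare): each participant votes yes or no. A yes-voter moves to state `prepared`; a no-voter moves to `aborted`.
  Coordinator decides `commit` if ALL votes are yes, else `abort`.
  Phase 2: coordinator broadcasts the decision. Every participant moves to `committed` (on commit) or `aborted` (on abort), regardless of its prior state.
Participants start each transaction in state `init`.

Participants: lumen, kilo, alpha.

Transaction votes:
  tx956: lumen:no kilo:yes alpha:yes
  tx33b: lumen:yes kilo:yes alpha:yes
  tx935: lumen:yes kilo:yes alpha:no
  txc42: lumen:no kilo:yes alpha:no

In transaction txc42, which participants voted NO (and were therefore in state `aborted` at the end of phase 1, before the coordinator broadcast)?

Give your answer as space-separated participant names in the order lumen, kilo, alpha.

Txn txc42 phase 1: lumen no -> aborted; kilo yes -> prepared; alpha no -> aborted

Answer: lumen alpha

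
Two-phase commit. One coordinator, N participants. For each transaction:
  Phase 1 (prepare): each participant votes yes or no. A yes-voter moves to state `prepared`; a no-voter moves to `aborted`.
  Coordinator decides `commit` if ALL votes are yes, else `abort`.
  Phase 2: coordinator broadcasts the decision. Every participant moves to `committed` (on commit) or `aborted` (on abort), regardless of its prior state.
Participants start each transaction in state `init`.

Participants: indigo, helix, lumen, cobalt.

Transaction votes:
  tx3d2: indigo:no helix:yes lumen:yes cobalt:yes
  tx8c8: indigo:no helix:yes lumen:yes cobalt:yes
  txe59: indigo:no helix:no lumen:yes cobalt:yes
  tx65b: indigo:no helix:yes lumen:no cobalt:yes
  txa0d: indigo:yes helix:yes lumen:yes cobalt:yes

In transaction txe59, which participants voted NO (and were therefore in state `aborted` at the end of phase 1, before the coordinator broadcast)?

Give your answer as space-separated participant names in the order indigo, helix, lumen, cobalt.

Answer: indigo helix

Derivation:
Txn txe59 phase 1: indigo no -> aborted; helix no -> aborted; lumen yes -> prepared; cobalt yes -> prepared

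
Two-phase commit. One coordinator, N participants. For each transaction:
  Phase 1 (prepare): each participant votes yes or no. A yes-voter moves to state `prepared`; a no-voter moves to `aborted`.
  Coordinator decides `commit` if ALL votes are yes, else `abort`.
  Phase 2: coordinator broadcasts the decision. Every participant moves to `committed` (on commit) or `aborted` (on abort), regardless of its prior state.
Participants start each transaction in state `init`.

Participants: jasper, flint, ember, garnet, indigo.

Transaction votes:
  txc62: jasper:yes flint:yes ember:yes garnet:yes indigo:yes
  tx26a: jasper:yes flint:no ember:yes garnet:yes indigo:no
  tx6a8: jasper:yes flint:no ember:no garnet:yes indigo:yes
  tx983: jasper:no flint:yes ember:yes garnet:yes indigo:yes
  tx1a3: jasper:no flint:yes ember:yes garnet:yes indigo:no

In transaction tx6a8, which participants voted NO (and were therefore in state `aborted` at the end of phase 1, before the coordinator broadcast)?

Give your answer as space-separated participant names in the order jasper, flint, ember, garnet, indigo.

Txn tx6a8 phase 1: jasper yes -> prepared; flint no -> aborted; ember no -> aborted; garnet yes -> prepared; indigo yes -> prepared

Answer: flint ember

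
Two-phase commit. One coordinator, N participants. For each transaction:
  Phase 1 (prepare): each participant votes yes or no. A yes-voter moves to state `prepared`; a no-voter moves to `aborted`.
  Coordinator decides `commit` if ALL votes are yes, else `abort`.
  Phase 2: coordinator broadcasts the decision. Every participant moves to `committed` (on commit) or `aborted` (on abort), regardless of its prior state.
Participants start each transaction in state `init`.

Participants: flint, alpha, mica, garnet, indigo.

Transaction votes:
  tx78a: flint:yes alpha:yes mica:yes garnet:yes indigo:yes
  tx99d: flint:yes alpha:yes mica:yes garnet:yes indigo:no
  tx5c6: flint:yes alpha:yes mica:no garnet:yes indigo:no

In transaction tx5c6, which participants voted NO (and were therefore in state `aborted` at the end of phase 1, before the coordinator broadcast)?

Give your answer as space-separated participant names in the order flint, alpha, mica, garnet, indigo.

Txn tx5c6 phase 1: flint yes -> prepared; alpha yes -> prepared; mica no -> aborted; garnet yes -> prepared; indigo no -> aborted

Answer: mica indigo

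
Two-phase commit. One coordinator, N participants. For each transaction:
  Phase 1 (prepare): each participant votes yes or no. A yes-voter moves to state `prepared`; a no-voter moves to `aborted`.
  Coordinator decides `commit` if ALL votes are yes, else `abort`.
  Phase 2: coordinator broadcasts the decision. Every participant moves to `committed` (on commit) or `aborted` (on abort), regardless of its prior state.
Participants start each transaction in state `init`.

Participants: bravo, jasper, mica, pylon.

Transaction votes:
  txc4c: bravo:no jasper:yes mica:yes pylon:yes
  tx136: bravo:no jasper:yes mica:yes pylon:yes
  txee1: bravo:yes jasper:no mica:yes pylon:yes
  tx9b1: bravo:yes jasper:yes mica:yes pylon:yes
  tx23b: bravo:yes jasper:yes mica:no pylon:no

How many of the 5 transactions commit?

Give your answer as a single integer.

txc4c: no from bravo -> abort (commits=0)
tx136: no from bravo -> abort (commits=0)
txee1: no from jasper -> abort (commits=0)
tx9b1: all yes -> commit (commits=1)
tx23b: no from mica, pylon -> abort (commits=1)

Answer: 1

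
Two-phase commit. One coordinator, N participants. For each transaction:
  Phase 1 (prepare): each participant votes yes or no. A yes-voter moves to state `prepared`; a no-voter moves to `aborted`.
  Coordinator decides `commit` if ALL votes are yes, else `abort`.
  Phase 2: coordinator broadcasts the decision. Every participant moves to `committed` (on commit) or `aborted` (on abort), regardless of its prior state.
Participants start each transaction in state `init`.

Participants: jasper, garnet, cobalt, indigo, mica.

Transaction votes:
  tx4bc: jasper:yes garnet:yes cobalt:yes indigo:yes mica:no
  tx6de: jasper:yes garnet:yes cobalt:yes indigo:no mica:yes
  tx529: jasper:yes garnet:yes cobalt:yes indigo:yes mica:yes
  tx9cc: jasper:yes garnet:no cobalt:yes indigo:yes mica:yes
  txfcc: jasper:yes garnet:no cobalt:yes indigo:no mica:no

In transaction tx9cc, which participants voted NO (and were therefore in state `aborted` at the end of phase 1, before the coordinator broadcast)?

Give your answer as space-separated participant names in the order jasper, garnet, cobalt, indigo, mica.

Txn tx9cc phase 1: jasper yes -> prepared; garnet no -> aborted; cobalt yes -> prepared; indigo yes -> prepared; mica yes -> prepared

Answer: garnet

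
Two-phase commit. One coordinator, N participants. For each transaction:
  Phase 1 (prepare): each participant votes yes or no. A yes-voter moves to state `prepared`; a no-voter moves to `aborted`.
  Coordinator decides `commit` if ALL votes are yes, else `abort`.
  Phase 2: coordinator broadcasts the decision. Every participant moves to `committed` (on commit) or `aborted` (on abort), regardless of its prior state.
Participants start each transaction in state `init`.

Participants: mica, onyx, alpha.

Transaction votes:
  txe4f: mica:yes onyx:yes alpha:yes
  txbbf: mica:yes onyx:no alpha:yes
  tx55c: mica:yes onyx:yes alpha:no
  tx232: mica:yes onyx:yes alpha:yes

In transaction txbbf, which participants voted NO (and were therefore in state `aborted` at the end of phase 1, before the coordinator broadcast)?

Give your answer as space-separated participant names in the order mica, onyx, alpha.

Txn txbbf phase 1: mica yes -> prepared; onyx no -> aborted; alpha yes -> prepared

Answer: onyx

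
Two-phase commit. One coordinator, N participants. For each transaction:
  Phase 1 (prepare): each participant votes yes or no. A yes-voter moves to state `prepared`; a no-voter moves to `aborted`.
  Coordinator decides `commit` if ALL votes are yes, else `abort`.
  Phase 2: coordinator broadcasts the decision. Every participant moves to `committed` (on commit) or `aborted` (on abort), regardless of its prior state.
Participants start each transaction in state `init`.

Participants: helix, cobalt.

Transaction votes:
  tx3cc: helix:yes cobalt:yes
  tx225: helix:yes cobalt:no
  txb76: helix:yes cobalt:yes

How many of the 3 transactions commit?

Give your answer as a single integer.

tx3cc: all yes -> commit (commits=1)
tx225: no from cobalt -> abort (commits=1)
txb76: all yes -> commit (commits=2)

Answer: 2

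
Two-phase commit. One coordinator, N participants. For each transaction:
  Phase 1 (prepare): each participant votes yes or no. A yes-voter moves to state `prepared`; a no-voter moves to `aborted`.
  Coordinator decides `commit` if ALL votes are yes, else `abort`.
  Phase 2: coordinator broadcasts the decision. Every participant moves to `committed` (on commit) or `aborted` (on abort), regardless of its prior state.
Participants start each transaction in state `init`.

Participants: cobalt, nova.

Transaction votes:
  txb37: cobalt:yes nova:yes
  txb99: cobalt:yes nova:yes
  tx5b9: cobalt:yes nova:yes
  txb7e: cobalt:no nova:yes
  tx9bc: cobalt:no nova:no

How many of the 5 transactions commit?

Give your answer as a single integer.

txb37: all yes -> commit (commits=1)
txb99: all yes -> commit (commits=2)
tx5b9: all yes -> commit (commits=3)
txb7e: no from cobalt -> abort (commits=3)
tx9bc: no from cobalt, nova -> abort (commits=3)

Answer: 3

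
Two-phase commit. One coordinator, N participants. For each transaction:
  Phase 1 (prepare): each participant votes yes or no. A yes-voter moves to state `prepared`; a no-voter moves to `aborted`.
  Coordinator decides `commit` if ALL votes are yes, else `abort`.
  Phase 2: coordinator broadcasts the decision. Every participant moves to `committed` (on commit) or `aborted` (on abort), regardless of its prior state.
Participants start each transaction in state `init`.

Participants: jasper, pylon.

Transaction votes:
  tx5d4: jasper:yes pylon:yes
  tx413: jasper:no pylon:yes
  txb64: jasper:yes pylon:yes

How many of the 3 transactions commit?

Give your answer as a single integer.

Answer: 2

Derivation:
tx5d4: all yes -> commit (commits=1)
tx413: no from jasper -> abort (commits=1)
txb64: all yes -> commit (commits=2)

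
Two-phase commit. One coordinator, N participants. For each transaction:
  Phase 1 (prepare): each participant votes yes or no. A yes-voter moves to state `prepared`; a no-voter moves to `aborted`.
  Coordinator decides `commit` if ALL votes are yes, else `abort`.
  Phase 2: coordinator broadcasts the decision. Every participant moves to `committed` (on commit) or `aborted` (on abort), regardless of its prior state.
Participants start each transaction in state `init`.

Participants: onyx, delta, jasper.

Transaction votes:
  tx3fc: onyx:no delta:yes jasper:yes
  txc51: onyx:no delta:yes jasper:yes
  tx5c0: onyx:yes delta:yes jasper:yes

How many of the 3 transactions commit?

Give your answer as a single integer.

tx3fc: no from onyx -> abort (commits=0)
txc51: no from onyx -> abort (commits=0)
tx5c0: all yes -> commit (commits=1)

Answer: 1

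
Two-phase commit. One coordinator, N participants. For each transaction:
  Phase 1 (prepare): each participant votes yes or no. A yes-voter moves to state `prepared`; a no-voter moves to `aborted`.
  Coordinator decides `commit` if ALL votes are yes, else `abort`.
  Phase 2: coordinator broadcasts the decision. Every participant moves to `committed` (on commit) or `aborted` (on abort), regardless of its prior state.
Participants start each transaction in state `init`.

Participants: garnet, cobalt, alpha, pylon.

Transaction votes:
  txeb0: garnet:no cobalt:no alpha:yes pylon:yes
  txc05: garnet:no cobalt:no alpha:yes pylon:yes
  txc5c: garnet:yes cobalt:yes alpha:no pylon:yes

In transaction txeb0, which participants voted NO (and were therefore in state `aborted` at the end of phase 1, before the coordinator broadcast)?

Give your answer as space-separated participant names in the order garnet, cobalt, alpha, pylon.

Txn txeb0 phase 1: garnet no -> aborted; cobalt no -> aborted; alpha yes -> prepared; pylon yes -> prepared

Answer: garnet cobalt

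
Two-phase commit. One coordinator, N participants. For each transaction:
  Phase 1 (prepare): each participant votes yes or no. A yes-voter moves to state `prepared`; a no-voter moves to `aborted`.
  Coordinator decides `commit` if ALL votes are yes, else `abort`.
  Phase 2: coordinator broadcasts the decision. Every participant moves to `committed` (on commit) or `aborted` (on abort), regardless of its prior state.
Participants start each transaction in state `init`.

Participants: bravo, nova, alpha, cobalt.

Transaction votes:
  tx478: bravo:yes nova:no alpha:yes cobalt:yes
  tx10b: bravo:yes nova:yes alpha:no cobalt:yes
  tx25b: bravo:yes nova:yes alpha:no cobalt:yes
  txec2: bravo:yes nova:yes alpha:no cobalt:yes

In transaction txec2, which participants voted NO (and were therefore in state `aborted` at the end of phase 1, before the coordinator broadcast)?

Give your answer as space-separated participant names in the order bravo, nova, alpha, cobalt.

Txn txec2 phase 1: bravo yes -> prepared; nova yes -> prepared; alpha no -> aborted; cobalt yes -> prepared

Answer: alpha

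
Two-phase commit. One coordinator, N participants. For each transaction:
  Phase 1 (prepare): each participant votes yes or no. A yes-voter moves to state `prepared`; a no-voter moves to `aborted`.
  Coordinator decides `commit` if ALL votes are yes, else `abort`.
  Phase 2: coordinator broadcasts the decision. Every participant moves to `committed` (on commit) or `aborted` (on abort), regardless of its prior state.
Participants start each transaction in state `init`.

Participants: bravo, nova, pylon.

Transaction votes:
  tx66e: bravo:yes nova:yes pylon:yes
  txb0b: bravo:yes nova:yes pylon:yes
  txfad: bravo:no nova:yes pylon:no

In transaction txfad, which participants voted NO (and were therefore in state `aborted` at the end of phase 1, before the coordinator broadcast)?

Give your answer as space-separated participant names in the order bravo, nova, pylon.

Answer: bravo pylon

Derivation:
Txn txfad phase 1: bravo no -> aborted; nova yes -> prepared; pylon no -> aborted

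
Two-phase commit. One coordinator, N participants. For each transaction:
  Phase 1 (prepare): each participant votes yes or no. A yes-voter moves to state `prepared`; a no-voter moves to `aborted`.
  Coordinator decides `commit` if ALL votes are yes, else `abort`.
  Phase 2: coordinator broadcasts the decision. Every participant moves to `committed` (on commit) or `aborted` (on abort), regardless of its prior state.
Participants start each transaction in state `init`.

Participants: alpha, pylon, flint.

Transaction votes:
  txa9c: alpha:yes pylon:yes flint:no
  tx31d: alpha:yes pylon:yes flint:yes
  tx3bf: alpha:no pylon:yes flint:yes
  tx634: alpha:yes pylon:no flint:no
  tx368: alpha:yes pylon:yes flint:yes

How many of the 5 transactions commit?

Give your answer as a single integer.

Answer: 2

Derivation:
txa9c: no from flint -> abort (commits=0)
tx31d: all yes -> commit (commits=1)
tx3bf: no from alpha -> abort (commits=1)
tx634: no from pylon, flint -> abort (commits=1)
tx368: all yes -> commit (commits=2)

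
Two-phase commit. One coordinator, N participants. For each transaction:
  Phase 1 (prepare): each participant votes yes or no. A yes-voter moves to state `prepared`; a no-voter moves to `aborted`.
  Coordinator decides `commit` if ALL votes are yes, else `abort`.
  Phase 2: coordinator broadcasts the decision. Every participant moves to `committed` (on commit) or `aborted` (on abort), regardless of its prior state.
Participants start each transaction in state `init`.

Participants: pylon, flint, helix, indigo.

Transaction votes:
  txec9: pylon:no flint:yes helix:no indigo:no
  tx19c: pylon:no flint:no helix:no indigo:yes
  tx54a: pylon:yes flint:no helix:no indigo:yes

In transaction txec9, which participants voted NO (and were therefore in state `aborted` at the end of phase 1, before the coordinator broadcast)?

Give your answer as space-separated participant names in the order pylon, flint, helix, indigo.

Txn txec9 phase 1: pylon no -> aborted; flint yes -> prepared; helix no -> aborted; indigo no -> aborted

Answer: pylon helix indigo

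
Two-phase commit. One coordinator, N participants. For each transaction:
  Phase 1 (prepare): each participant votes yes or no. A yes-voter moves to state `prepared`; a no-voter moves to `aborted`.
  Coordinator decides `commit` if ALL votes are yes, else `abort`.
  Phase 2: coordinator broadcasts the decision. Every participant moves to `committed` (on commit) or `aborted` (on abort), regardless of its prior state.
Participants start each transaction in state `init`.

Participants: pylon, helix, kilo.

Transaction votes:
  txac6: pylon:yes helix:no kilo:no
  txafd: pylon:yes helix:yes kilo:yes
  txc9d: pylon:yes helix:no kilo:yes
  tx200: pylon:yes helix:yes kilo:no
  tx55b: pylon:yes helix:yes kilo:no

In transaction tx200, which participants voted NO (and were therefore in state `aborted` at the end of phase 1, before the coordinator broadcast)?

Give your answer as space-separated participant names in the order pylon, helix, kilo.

Answer: kilo

Derivation:
Txn tx200 phase 1: pylon yes -> prepared; helix yes -> prepared; kilo no -> aborted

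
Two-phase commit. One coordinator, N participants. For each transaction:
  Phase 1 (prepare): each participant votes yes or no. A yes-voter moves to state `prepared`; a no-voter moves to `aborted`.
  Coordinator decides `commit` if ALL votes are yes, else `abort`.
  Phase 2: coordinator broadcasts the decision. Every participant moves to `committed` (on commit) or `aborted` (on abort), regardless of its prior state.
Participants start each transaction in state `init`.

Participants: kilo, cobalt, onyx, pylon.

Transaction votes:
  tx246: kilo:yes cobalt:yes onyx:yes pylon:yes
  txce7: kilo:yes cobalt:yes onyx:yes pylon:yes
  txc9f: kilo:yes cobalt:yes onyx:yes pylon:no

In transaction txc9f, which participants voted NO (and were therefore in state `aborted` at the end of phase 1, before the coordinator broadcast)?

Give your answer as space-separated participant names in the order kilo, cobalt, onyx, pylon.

Answer: pylon

Derivation:
Txn txc9f phase 1: kilo yes -> prepared; cobalt yes -> prepared; onyx yes -> prepared; pylon no -> aborted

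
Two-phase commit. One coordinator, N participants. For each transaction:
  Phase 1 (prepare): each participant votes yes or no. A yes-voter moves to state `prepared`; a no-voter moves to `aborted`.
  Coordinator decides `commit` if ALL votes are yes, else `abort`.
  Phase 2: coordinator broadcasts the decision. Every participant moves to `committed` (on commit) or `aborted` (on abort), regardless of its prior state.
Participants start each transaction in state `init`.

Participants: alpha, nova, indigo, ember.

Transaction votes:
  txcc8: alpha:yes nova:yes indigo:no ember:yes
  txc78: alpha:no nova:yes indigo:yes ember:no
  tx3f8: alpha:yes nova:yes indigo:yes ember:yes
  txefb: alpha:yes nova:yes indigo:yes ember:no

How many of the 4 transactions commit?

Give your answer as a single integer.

Answer: 1

Derivation:
txcc8: no from indigo -> abort (commits=0)
txc78: no from alpha, ember -> abort (commits=0)
tx3f8: all yes -> commit (commits=1)
txefb: no from ember -> abort (commits=1)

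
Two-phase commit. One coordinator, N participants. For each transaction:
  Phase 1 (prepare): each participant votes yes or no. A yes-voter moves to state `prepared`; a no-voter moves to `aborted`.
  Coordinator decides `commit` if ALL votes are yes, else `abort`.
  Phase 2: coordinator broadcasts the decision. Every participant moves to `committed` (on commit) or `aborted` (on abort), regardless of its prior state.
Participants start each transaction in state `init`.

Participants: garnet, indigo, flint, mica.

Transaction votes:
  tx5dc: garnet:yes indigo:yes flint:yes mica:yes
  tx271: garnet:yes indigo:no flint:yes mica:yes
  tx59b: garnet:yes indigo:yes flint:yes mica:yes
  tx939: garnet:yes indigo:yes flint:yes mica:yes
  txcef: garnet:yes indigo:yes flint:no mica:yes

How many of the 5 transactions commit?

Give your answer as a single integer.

Answer: 3

Derivation:
tx5dc: all yes -> commit (commits=1)
tx271: no from indigo -> abort (commits=1)
tx59b: all yes -> commit (commits=2)
tx939: all yes -> commit (commits=3)
txcef: no from flint -> abort (commits=3)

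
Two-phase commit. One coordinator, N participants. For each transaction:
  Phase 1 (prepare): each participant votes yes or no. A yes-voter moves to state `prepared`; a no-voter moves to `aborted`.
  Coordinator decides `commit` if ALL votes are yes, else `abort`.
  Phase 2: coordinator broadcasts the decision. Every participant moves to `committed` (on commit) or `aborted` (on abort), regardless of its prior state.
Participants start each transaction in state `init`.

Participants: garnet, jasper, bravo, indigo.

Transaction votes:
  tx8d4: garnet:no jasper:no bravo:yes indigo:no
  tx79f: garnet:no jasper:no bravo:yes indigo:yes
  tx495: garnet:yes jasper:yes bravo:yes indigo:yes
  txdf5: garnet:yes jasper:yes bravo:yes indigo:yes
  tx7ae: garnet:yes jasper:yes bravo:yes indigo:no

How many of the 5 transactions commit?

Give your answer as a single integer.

tx8d4: no from garnet, jasper, indigo -> abort (commits=0)
tx79f: no from garnet, jasper -> abort (commits=0)
tx495: all yes -> commit (commits=1)
txdf5: all yes -> commit (commits=2)
tx7ae: no from indigo -> abort (commits=2)

Answer: 2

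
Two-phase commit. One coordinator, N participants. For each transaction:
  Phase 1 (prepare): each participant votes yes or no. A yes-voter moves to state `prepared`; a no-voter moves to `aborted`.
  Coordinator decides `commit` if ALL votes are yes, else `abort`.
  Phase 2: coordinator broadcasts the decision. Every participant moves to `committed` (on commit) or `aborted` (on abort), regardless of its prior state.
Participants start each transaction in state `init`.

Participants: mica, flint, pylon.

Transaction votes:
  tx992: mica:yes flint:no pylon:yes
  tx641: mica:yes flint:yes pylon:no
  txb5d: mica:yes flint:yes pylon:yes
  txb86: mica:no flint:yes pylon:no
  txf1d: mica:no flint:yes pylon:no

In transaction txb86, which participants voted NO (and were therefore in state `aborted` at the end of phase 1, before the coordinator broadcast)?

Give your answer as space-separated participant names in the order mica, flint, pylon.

Answer: mica pylon

Derivation:
Txn txb86 phase 1: mica no -> aborted; flint yes -> prepared; pylon no -> aborted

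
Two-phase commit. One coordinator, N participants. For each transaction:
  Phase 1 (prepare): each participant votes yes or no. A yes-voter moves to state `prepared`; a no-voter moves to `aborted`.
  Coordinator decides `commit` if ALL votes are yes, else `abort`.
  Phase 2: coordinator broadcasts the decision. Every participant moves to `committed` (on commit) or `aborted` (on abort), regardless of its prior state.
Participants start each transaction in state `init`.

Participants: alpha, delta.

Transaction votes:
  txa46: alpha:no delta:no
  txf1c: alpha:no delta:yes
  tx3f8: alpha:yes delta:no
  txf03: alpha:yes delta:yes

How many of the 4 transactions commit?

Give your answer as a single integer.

Answer: 1

Derivation:
txa46: no from alpha, delta -> abort (commits=0)
txf1c: no from alpha -> abort (commits=0)
tx3f8: no from delta -> abort (commits=0)
txf03: all yes -> commit (commits=1)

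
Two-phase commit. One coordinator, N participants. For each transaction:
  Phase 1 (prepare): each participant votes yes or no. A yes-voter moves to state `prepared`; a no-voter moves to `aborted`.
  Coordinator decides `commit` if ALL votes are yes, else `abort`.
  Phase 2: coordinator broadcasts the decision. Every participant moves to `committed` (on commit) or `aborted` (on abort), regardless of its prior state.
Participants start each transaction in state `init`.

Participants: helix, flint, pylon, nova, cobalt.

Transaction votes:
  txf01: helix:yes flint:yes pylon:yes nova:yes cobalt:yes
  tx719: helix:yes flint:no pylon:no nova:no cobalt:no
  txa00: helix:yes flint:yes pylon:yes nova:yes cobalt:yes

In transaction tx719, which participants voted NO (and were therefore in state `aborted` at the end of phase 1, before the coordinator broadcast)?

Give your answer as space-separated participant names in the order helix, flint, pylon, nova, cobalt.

Txn tx719 phase 1: helix yes -> prepared; flint no -> aborted; pylon no -> aborted; nova no -> aborted; cobalt no -> aborted

Answer: flint pylon nova cobalt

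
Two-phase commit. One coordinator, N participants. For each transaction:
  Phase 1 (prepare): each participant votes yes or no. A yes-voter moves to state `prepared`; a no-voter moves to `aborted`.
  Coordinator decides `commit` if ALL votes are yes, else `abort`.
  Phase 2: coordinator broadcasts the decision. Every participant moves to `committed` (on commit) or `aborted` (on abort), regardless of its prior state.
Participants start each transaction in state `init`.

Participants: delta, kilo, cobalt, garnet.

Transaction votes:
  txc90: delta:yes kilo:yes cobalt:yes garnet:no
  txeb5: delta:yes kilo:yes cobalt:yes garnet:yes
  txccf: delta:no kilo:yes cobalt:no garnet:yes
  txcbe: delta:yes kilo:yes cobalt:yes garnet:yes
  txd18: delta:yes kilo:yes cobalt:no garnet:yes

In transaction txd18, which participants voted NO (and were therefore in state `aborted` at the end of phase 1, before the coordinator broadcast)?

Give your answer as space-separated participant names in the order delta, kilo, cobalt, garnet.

Answer: cobalt

Derivation:
Txn txd18 phase 1: delta yes -> prepared; kilo yes -> prepared; cobalt no -> aborted; garnet yes -> prepared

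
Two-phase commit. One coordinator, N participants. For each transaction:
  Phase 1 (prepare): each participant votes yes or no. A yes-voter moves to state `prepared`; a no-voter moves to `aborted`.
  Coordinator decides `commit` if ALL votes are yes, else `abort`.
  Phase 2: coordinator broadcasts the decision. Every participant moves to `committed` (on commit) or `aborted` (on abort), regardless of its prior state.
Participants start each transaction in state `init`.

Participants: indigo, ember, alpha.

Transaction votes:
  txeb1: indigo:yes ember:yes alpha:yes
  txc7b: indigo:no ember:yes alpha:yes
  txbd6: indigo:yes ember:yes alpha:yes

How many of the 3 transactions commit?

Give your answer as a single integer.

txeb1: all yes -> commit (commits=1)
txc7b: no from indigo -> abort (commits=1)
txbd6: all yes -> commit (commits=2)

Answer: 2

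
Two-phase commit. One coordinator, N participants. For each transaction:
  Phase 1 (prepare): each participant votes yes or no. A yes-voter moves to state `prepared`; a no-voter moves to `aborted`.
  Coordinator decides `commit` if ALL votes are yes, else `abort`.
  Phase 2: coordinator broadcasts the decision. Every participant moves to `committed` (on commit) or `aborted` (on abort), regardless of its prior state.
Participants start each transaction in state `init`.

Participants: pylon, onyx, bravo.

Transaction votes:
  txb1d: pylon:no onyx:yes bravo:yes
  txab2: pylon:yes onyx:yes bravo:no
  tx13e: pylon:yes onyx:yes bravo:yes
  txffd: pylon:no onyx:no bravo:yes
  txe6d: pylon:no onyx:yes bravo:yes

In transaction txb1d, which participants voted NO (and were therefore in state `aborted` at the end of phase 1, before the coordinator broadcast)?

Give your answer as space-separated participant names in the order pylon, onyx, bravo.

Answer: pylon

Derivation:
Txn txb1d phase 1: pylon no -> aborted; onyx yes -> prepared; bravo yes -> prepared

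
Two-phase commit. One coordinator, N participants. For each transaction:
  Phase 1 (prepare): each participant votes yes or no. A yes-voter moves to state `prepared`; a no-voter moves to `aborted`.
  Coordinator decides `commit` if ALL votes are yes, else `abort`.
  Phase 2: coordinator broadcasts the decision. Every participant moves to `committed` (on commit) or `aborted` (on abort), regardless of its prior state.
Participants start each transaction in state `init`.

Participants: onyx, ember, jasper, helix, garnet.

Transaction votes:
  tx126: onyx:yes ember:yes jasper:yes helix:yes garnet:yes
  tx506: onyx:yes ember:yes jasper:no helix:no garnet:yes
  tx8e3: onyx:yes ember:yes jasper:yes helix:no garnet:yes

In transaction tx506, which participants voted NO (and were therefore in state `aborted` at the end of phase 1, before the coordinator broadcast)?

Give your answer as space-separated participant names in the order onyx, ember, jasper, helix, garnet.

Answer: jasper helix

Derivation:
Txn tx506 phase 1: onyx yes -> prepared; ember yes -> prepared; jasper no -> aborted; helix no -> aborted; garnet yes -> prepared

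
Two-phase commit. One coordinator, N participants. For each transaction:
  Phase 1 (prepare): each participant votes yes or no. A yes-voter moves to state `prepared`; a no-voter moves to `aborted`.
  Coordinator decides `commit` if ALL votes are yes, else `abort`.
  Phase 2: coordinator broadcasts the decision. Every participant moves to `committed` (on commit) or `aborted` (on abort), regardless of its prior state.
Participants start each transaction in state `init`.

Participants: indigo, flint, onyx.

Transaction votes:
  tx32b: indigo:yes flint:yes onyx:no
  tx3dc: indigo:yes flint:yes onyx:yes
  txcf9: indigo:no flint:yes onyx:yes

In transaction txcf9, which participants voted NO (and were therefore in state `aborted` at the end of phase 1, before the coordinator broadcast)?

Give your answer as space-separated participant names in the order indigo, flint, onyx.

Txn txcf9 phase 1: indigo no -> aborted; flint yes -> prepared; onyx yes -> prepared

Answer: indigo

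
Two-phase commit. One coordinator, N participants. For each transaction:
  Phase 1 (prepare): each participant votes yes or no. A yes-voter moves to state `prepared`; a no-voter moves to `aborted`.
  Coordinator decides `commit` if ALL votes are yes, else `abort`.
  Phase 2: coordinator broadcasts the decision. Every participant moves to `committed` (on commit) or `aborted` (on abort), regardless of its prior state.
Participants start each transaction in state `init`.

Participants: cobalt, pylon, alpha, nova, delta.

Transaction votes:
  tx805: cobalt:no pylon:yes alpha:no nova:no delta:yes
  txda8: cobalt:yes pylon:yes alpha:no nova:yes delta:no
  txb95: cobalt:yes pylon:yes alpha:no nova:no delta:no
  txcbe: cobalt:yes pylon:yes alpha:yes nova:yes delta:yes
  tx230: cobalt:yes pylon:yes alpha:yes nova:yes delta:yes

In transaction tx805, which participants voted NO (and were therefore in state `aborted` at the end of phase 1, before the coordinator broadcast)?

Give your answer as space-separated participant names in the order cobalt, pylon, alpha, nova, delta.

Answer: cobalt alpha nova

Derivation:
Txn tx805 phase 1: cobalt no -> aborted; pylon yes -> prepared; alpha no -> aborted; nova no -> aborted; delta yes -> prepared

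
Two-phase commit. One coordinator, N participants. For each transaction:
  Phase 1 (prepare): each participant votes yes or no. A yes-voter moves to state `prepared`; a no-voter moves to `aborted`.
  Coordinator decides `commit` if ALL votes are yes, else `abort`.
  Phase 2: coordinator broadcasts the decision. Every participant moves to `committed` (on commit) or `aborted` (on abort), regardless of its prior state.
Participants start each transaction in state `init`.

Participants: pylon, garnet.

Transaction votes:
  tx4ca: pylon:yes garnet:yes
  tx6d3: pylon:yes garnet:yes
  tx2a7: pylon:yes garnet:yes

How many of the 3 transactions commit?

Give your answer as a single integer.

Answer: 3

Derivation:
tx4ca: all yes -> commit (commits=1)
tx6d3: all yes -> commit (commits=2)
tx2a7: all yes -> commit (commits=3)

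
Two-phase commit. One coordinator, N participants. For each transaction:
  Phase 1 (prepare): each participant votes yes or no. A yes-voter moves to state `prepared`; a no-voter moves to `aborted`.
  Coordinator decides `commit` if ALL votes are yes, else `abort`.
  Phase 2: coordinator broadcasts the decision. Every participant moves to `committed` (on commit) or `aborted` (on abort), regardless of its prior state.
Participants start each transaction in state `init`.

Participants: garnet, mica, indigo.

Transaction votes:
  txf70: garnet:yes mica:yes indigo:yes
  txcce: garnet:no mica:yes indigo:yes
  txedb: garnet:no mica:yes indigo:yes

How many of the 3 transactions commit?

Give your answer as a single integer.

txf70: all yes -> commit (commits=1)
txcce: no from garnet -> abort (commits=1)
txedb: no from garnet -> abort (commits=1)

Answer: 1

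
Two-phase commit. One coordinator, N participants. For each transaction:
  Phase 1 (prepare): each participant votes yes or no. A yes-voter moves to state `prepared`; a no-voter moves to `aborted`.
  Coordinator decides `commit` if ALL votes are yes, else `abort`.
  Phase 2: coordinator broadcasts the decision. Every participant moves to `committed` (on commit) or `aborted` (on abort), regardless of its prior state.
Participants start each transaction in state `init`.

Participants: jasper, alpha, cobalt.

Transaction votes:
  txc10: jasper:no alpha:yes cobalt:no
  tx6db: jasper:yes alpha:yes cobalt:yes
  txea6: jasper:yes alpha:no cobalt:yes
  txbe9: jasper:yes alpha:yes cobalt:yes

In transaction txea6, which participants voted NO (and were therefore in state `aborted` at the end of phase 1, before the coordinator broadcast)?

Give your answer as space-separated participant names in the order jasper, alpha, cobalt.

Answer: alpha

Derivation:
Txn txea6 phase 1: jasper yes -> prepared; alpha no -> aborted; cobalt yes -> prepared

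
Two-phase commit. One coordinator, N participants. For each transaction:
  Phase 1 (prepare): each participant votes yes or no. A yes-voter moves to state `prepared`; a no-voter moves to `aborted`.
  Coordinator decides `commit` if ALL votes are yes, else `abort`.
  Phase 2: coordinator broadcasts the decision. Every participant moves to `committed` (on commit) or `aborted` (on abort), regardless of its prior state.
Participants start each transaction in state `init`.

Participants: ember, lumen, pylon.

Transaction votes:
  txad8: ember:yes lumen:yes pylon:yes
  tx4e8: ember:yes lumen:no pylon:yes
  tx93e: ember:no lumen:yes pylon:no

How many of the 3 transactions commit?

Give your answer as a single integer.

Answer: 1

Derivation:
txad8: all yes -> commit (commits=1)
tx4e8: no from lumen -> abort (commits=1)
tx93e: no from ember, pylon -> abort (commits=1)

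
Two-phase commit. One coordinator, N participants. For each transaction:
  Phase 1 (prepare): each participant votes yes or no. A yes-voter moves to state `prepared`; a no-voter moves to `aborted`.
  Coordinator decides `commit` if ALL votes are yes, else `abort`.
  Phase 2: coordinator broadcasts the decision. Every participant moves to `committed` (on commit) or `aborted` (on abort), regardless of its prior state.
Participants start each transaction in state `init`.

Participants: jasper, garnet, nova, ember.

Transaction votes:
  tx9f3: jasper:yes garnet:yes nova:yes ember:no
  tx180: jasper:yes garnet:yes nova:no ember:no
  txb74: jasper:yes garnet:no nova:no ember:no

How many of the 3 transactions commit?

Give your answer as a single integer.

Answer: 0

Derivation:
tx9f3: no from ember -> abort (commits=0)
tx180: no from nova, ember -> abort (commits=0)
txb74: no from garnet, nova, ember -> abort (commits=0)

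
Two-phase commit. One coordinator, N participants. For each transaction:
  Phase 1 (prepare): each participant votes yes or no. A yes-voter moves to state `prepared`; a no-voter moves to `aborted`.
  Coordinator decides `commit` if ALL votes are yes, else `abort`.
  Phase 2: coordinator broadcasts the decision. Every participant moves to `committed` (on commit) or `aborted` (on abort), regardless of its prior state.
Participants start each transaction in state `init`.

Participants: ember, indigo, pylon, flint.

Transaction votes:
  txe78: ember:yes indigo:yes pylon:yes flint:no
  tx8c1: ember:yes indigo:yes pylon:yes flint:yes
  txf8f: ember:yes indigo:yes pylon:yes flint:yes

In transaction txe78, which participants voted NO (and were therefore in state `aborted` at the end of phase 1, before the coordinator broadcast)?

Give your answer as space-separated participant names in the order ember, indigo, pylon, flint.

Answer: flint

Derivation:
Txn txe78 phase 1: ember yes -> prepared; indigo yes -> prepared; pylon yes -> prepared; flint no -> aborted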